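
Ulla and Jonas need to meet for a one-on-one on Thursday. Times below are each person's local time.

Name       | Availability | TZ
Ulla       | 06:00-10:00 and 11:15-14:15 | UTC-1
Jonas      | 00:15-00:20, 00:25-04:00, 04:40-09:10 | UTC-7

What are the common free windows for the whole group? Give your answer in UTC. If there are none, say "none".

07:15-07:20, 07:25-11:00, 12:15-15:15

Ulla in UTC: 07:00-11:00, 12:15-15:15 (add 1h to convert from UTC-1).
Jonas in UTC: 07:15-07:20, 07:25-11:00, 11:40-16:10 (add 7h to convert from UTC-7).
Ulla ∩ Jonas: 07:15-07:20, 07:25-11:00, 12:15-15:15.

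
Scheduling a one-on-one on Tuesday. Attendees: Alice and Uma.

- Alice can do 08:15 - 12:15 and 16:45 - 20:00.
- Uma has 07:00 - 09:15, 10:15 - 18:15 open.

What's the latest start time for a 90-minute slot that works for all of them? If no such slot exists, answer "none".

16:45

Alice ∩ Uma: 08:15-09:15, 10:15-12:15, 16:45-18:15.
Those are the intersection windows.
The last common window of at least 90 minutes is 16:45-18:15; a 90-minute meeting can start as late as 16:45 and still end by 18:15.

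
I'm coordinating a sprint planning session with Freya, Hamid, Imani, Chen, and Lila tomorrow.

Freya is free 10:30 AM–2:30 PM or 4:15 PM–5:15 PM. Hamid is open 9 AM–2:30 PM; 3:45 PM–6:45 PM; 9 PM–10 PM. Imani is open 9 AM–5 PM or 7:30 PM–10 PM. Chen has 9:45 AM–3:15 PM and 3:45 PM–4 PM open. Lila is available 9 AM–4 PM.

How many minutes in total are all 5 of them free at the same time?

240

Freya ∩ Hamid: 10:30-14:30, 16:15-17:15.
Freya ∩ Hamid ∩ Imani: 10:30-14:30, 16:15-17:00.
Freya ∩ Hamid ∩ Imani ∩ Chen: 10:30-14:30.
Freya ∩ Hamid ∩ Imani ∩ Chen ∩ Lila: 10:30-14:30.
So the common availability across everyone is 10:30-14:30.
That's a single block of 240 minutes.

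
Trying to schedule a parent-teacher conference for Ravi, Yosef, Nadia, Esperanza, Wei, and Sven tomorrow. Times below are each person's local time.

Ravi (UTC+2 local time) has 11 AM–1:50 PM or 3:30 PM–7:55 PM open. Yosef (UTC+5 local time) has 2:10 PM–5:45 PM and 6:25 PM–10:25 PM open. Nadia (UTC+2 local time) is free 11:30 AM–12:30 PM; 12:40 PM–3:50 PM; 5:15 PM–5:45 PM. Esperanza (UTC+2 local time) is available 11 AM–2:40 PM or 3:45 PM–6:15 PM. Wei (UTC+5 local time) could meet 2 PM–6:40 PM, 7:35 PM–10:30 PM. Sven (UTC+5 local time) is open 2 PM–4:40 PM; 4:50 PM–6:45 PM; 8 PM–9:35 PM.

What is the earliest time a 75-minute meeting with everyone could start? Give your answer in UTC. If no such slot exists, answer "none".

none

Ravi in UTC: 09:00-11:50, 13:30-17:55 (subtract 2h to convert from UTC+2).
Yosef in UTC: 09:10-12:45, 13:25-17:25 (subtract 5h to convert from UTC+5).
Nadia in UTC: 09:30-10:30, 10:40-13:50, 15:15-15:45 (subtract 2h to convert from UTC+2).
Esperanza in UTC: 09:00-12:40, 13:45-16:15 (subtract 2h to convert from UTC+2).
Wei in UTC: 09:00-13:40, 14:35-17:30 (subtract 5h to convert from UTC+5).
Sven in UTC: 09:00-11:40, 11:50-13:45, 15:00-16:35 (subtract 5h to convert from UTC+5).
Ravi ∩ Yosef: 09:10-11:50, 13:30-17:25.
Ravi ∩ Yosef ∩ Nadia: 09:30-10:30, 10:40-11:50, 13:30-13:50, 15:15-15:45.
Ravi ∩ Yosef ∩ Nadia ∩ Esperanza: 09:30-10:30, 10:40-11:50, 13:45-13:50, 15:15-15:45.
Ravi ∩ Yosef ∩ Nadia ∩ Esperanza ∩ Wei: 09:30-10:30, 10:40-11:50, 15:15-15:45.
Ravi ∩ Yosef ∩ Nadia ∩ Esperanza ∩ Wei ∩ Sven: 09:30-10:30, 10:40-11:40, 15:15-15:45.
No common window is at least 75 minutes long.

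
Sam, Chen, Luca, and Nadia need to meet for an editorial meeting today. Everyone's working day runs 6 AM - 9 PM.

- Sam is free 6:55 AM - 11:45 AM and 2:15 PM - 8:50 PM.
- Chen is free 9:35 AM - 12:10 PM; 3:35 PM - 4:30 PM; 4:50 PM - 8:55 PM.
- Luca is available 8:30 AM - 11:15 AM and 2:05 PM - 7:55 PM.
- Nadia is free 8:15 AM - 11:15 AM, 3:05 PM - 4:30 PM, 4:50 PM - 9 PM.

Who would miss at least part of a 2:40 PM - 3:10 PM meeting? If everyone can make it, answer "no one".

Sam: free for 14:40-15:10. Chen: not fully free for 14:40-15:10. Luca: free for 14:40-15:10. Nadia: not fully free for 14:40-15:10.

Chen, Nadia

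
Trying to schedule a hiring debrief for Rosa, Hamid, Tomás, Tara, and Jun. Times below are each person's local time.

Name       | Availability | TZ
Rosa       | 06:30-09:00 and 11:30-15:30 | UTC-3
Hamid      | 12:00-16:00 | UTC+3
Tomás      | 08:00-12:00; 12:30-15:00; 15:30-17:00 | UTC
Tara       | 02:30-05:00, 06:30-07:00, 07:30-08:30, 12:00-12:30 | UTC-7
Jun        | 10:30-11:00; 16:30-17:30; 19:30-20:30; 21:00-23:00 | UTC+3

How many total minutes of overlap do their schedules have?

Rosa in UTC: 09:30-12:00, 14:30-18:30 (add 3h to convert from UTC-3).
Hamid in UTC: 09:00-13:00 (subtract 3h to convert from UTC+3).
Tomás in UTC: 08:00-12:00, 12:30-15:00, 15:30-17:00.
Tara in UTC: 09:30-12:00, 13:30-14:00, 14:30-15:30, 19:00-19:30 (add 7h to convert from UTC-7).
Jun in UTC: 07:30-08:00, 13:30-14:30, 16:30-17:30, 18:00-20:00 (subtract 3h to convert from UTC+3).
Rosa ∩ Hamid: 09:30-12:00.
Rosa ∩ Hamid ∩ Tomás: 09:30-12:00.
Rosa ∩ Hamid ∩ Tomás ∩ Tara: 09:30-12:00.
Rosa ∩ Hamid ∩ Tomás ∩ Tara ∩ Jun: ∅.
There is no time when everyone is free.
There is no common window, so the total is 0 minutes.

0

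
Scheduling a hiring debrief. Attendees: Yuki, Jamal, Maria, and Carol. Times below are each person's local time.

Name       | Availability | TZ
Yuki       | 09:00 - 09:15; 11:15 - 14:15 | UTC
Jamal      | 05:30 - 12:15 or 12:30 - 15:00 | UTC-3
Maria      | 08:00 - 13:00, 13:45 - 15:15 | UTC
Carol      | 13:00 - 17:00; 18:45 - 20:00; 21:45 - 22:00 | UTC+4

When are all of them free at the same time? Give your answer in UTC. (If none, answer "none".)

Yuki in UTC: 09:00-09:15, 11:15-14:15.
Jamal in UTC: 08:30-15:15, 15:30-18:00 (add 3h to convert from UTC-3).
Maria in UTC: 08:00-13:00, 13:45-15:15.
Carol in UTC: 09:00-13:00, 14:45-16:00, 17:45-18:00 (subtract 4h to convert from UTC+4).
Yuki ∩ Jamal: 09:00-09:15, 11:15-14:15.
Yuki ∩ Jamal ∩ Maria: 09:00-09:15, 11:15-13:00, 13:45-14:15.
Yuki ∩ Jamal ∩ Maria ∩ Carol: 09:00-09:15, 11:15-13:00.
So the common availability across everyone is 09:00-09:15, 11:15-13:00.

09:00-09:15, 11:15-13:00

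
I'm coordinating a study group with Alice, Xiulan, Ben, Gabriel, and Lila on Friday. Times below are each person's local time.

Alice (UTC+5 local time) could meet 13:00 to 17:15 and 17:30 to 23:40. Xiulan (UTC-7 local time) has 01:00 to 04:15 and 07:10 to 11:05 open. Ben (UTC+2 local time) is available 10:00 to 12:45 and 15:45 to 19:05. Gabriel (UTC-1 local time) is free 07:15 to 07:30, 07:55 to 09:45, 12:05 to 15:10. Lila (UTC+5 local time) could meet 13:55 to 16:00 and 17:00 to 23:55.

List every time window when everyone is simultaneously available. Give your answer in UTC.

08:55-10:45, 14:10-16:10

Alice in UTC: 08:00-12:15, 12:30-18:40 (subtract 5h to convert from UTC+5).
Xiulan in UTC: 08:00-11:15, 14:10-18:05 (add 7h to convert from UTC-7).
Ben in UTC: 08:00-10:45, 13:45-17:05 (subtract 2h to convert from UTC+2).
Gabriel in UTC: 08:15-08:30, 08:55-10:45, 13:05-16:10 (add 1h to convert from UTC-1).
Lila in UTC: 08:55-11:00, 12:00-18:55 (subtract 5h to convert from UTC+5).
Alice ∩ Xiulan: 08:00-11:15, 14:10-18:05.
Alice ∩ Xiulan ∩ Ben: 08:00-10:45, 14:10-17:05.
Alice ∩ Xiulan ∩ Ben ∩ Gabriel: 08:15-08:30, 08:55-10:45, 14:10-16:10.
Alice ∩ Xiulan ∩ Ben ∩ Gabriel ∩ Lila: 08:55-10:45, 14:10-16:10.
So the common availability across everyone is 08:55-10:45, 14:10-16:10.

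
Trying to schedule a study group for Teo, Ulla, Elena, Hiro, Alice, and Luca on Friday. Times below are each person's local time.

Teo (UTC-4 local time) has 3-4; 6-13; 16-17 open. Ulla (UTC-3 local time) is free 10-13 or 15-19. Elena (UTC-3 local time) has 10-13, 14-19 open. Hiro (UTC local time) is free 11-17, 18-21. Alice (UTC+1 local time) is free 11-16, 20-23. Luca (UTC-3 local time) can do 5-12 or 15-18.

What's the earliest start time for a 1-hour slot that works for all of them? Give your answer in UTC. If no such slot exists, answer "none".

13:00

Teo in UTC: 07:00-08:00, 10:00-17:00, 20:00-21:00 (add 4h to convert from UTC-4).
Ulla in UTC: 13:00-16:00, 18:00-22:00 (add 3h to convert from UTC-3).
Elena in UTC: 13:00-16:00, 17:00-22:00 (add 3h to convert from UTC-3).
Hiro in UTC: 11:00-17:00, 18:00-21:00.
Alice in UTC: 10:00-15:00, 19:00-22:00 (subtract 1h to convert from UTC+1).
Luca in UTC: 08:00-15:00, 18:00-21:00 (add 3h to convert from UTC-3).
Teo ∩ Ulla: 13:00-16:00, 20:00-21:00.
Teo ∩ Ulla ∩ Elena: 13:00-16:00, 20:00-21:00.
Teo ∩ Ulla ∩ Elena ∩ Hiro: 13:00-16:00, 20:00-21:00.
Teo ∩ Ulla ∩ Elena ∩ Hiro ∩ Alice: 13:00-15:00, 20:00-21:00.
Teo ∩ Ulla ∩ Elena ∩ Hiro ∩ Alice ∩ Luca: 13:00-15:00, 20:00-21:00.
The first common window of at least 60 minutes is 13:00-15:00, so the earliest start is 13:00.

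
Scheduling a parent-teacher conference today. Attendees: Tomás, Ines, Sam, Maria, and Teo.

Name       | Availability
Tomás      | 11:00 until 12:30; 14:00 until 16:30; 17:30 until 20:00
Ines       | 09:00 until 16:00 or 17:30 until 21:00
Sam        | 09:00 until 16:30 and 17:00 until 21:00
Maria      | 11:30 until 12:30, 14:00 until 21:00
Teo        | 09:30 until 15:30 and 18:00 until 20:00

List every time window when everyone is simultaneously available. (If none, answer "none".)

11:30-12:30, 14:00-15:30, 18:00-20:00

Tomás ∩ Ines: 11:00-12:30, 14:00-16:00, 17:30-20:00.
Tomás ∩ Ines ∩ Sam: 11:00-12:30, 14:00-16:00, 17:30-20:00.
Tomás ∩ Ines ∩ Sam ∩ Maria: 11:30-12:30, 14:00-16:00, 17:30-20:00.
Tomás ∩ Ines ∩ Sam ∩ Maria ∩ Teo: 11:30-12:30, 14:00-15:30, 18:00-20:00.
Those are the intersection windows.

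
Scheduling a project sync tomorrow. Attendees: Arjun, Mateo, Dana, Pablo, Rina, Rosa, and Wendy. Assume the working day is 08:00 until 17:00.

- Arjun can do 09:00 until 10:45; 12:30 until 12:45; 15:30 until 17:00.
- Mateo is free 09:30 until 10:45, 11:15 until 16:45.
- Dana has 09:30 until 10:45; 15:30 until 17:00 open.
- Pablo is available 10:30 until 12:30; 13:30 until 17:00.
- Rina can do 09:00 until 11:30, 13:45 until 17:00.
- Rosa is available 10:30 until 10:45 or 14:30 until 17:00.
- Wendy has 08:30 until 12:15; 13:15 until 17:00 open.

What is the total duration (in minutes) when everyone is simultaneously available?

Arjun ∩ Mateo: 09:30-10:45, 12:30-12:45, 15:30-16:45.
Arjun ∩ Mateo ∩ Dana: 09:30-10:45, 15:30-16:45.
Arjun ∩ Mateo ∩ Dana ∩ Pablo: 10:30-10:45, 15:30-16:45.
Arjun ∩ Mateo ∩ Dana ∩ Pablo ∩ Rina: 10:30-10:45, 15:30-16:45.
Arjun ∩ Mateo ∩ Dana ∩ Pablo ∩ Rina ∩ Rosa: 10:30-10:45, 15:30-16:45.
Arjun ∩ Mateo ∩ Dana ∩ Pablo ∩ Rina ∩ Rosa ∩ Wendy: 10:30-10:45, 15:30-16:45.
Summing the common windows: 15 + 75 = 90 minutes.

90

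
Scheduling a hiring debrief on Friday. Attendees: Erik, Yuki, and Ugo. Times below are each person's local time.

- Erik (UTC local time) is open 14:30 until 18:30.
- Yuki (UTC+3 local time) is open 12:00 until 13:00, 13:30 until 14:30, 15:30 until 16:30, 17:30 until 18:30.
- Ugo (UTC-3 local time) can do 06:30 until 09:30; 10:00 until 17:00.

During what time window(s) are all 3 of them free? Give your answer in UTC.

14:30-15:30

Erik in UTC: 14:30-18:30.
Yuki in UTC: 09:00-10:00, 10:30-11:30, 12:30-13:30, 14:30-15:30 (subtract 3h to convert from UTC+3).
Ugo in UTC: 09:30-12:30, 13:00-20:00 (add 3h to convert from UTC-3).
Erik ∩ Yuki: 14:30-15:30.
Erik ∩ Yuki ∩ Ugo: 14:30-15:30.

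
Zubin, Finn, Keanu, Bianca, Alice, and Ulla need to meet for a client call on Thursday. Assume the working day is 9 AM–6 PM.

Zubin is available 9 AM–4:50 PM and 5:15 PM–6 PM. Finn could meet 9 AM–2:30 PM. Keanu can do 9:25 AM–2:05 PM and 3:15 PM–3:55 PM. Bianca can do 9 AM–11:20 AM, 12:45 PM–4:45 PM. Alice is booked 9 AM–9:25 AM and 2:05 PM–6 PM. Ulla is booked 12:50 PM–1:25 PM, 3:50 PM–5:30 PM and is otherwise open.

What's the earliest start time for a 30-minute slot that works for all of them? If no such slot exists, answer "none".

Zubin free: 09:00-16:50, 17:15-18:00.
Finn free: 09:00-14:30.
Keanu free: 09:25-14:05, 15:15-15:55.
Bianca free: 09:00-11:20, 12:45-16:45.
Alice free: 09:25-14:05 (invert busy blocks within the working day).
Ulla free: 09:00-12:50, 13:25-15:50, 17:30-18:00 (invert busy blocks within the working day).
Zubin ∩ Finn: 09:00-14:30.
Zubin ∩ Finn ∩ Keanu: 09:25-14:05.
Zubin ∩ Finn ∩ Keanu ∩ Bianca: 09:25-11:20, 12:45-14:05.
Zubin ∩ Finn ∩ Keanu ∩ Bianca ∩ Alice: 09:25-11:20, 12:45-14:05.
Zubin ∩ Finn ∩ Keanu ∩ Bianca ∩ Alice ∩ Ulla: 09:25-11:20, 12:45-12:50, 13:25-14:05.
So the common availability across everyone is 09:25-11:20, 12:45-12:50, 13:25-14:05.
The first common window of at least 30 minutes is 09:25-11:20, so the earliest start is 09:25.

09:25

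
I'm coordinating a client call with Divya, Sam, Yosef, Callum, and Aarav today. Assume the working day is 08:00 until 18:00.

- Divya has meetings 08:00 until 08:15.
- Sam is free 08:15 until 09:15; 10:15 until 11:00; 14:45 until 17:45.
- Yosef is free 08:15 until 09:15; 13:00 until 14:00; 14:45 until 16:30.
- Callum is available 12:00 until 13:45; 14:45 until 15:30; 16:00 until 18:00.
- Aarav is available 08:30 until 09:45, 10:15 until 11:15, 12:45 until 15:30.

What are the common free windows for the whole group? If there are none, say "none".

14:45-15:30

Divya free: 08:15-18:00 (invert busy blocks within the working day).
Sam free: 08:15-09:15, 10:15-11:00, 14:45-17:45.
Yosef free: 08:15-09:15, 13:00-14:00, 14:45-16:30.
Callum free: 12:00-13:45, 14:45-15:30, 16:00-18:00.
Aarav free: 08:30-09:45, 10:15-11:15, 12:45-15:30.
Divya ∩ Sam: 08:15-09:15, 10:15-11:00, 14:45-17:45.
Divya ∩ Sam ∩ Yosef: 08:15-09:15, 14:45-16:30.
Divya ∩ Sam ∩ Yosef ∩ Callum: 14:45-15:30, 16:00-16:30.
Divya ∩ Sam ∩ Yosef ∩ Callum ∩ Aarav: 14:45-15:30.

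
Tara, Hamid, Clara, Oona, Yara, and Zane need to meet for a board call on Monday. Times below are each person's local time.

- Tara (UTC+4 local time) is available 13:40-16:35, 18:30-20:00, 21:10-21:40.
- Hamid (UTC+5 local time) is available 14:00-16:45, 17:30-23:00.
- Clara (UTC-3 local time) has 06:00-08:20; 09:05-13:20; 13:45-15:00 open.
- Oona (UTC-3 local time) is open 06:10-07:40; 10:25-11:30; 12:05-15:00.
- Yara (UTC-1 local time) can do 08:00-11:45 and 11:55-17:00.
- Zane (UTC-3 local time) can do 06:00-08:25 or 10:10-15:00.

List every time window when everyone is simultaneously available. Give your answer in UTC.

Tara in UTC: 09:40-12:35, 14:30-16:00, 17:10-17:40 (subtract 4h to convert from UTC+4).
Hamid in UTC: 09:00-11:45, 12:30-18:00 (subtract 5h to convert from UTC+5).
Clara in UTC: 09:00-11:20, 12:05-16:20, 16:45-18:00 (add 3h to convert from UTC-3).
Oona in UTC: 09:10-10:40, 13:25-14:30, 15:05-18:00 (add 3h to convert from UTC-3).
Yara in UTC: 09:00-12:45, 12:55-18:00 (add 1h to convert from UTC-1).
Zane in UTC: 09:00-11:25, 13:10-18:00 (add 3h to convert from UTC-3).
Tara ∩ Hamid: 09:40-11:45, 12:30-12:35, 14:30-16:00, 17:10-17:40.
Tara ∩ Hamid ∩ Clara: 09:40-11:20, 12:30-12:35, 14:30-16:00, 17:10-17:40.
Tara ∩ Hamid ∩ Clara ∩ Oona: 09:40-10:40, 15:05-16:00, 17:10-17:40.
Tara ∩ Hamid ∩ Clara ∩ Oona ∩ Yara: 09:40-10:40, 15:05-16:00, 17:10-17:40.
Tara ∩ Hamid ∩ Clara ∩ Oona ∩ Yara ∩ Zane: 09:40-10:40, 15:05-16:00, 17:10-17:40.

09:40-10:40, 15:05-16:00, 17:10-17:40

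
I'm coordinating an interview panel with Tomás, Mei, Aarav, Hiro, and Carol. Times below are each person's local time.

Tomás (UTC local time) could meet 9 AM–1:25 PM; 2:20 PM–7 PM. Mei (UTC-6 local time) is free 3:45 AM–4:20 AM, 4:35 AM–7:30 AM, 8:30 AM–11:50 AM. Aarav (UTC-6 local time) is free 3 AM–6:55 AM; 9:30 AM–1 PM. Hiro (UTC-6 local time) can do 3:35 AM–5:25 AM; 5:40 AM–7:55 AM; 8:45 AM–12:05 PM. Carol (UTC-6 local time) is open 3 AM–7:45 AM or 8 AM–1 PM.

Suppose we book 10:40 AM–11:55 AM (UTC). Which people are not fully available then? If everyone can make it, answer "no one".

Hiro

Tomás in UTC: 09:00-13:25, 14:20-19:00.
Mei in UTC: 09:45-10:20, 10:35-13:30, 14:30-17:50 (add 6h to convert from UTC-6).
Aarav in UTC: 09:00-12:55, 15:30-19:00 (add 6h to convert from UTC-6).
Hiro in UTC: 09:35-11:25, 11:40-13:55, 14:45-18:05 (add 6h to convert from UTC-6).
Carol in UTC: 09:00-13:45, 14:00-19:00 (add 6h to convert from UTC-6).
Tomás: free for 10:40-11:55. Mei: free for 10:40-11:55. Aarav: free for 10:40-11:55. Hiro: not fully free for 10:40-11:55. Carol: free for 10:40-11:55.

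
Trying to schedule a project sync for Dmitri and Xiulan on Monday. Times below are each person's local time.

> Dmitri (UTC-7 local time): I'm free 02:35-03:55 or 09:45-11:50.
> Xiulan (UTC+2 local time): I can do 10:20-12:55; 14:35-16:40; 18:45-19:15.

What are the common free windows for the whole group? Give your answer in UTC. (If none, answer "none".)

Dmitri in UTC: 09:35-10:55, 16:45-18:50 (add 7h to convert from UTC-7).
Xiulan in UTC: 08:20-10:55, 12:35-14:40, 16:45-17:15 (subtract 2h to convert from UTC+2).
Dmitri ∩ Xiulan: 09:35-10:55, 16:45-17:15.

09:35-10:55, 16:45-17:15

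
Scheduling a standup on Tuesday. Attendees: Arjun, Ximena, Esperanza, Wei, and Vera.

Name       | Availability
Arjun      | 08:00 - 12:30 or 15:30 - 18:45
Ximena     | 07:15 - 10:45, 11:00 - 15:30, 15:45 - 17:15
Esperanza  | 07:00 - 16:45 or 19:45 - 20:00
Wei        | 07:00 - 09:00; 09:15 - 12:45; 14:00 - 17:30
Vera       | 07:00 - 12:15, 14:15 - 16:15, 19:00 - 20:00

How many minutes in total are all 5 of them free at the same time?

255

Arjun ∩ Ximena: 08:00-10:45, 11:00-12:30, 15:45-17:15.
Arjun ∩ Ximena ∩ Esperanza: 08:00-10:45, 11:00-12:30, 15:45-16:45.
Arjun ∩ Ximena ∩ Esperanza ∩ Wei: 08:00-09:00, 09:15-10:45, 11:00-12:30, 15:45-16:45.
Arjun ∩ Ximena ∩ Esperanza ∩ Wei ∩ Vera: 08:00-09:00, 09:15-10:45, 11:00-12:15, 15:45-16:15.
Summing the common windows: 60 + 90 + 75 + 30 = 255 minutes.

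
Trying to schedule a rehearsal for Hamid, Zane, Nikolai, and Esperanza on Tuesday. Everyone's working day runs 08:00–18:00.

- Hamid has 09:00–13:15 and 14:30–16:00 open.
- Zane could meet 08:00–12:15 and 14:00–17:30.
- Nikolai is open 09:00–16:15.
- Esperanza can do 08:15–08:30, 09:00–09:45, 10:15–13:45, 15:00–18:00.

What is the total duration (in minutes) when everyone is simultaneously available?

225

Hamid ∩ Zane: 09:00-12:15, 14:30-16:00.
Hamid ∩ Zane ∩ Nikolai: 09:00-12:15, 14:30-16:00.
Hamid ∩ Zane ∩ Nikolai ∩ Esperanza: 09:00-09:45, 10:15-12:15, 15:00-16:00.
Summing the common windows: 45 + 120 + 60 = 225 minutes.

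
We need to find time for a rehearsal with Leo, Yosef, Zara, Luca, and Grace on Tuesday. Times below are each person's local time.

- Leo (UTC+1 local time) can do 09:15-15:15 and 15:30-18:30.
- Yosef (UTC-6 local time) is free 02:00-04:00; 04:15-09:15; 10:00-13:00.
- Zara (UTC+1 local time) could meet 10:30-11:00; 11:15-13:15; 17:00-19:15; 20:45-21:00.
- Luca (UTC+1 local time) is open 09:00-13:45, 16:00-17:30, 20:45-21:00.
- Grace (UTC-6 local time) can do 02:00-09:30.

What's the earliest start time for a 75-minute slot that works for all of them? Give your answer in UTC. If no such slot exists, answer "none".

10:15

Leo in UTC: 08:15-14:15, 14:30-17:30 (subtract 1h to convert from UTC+1).
Yosef in UTC: 08:00-10:00, 10:15-15:15, 16:00-19:00 (add 6h to convert from UTC-6).
Zara in UTC: 09:30-10:00, 10:15-12:15, 16:00-18:15, 19:45-20:00 (subtract 1h to convert from UTC+1).
Luca in UTC: 08:00-12:45, 15:00-16:30, 19:45-20:00 (subtract 1h to convert from UTC+1).
Grace in UTC: 08:00-15:30 (add 6h to convert from UTC-6).
Leo ∩ Yosef: 08:15-10:00, 10:15-14:15, 14:30-15:15, 16:00-17:30.
Leo ∩ Yosef ∩ Zara: 09:30-10:00, 10:15-12:15, 16:00-17:30.
Leo ∩ Yosef ∩ Zara ∩ Luca: 09:30-10:00, 10:15-12:15, 16:00-16:30.
Leo ∩ Yosef ∩ Zara ∩ Luca ∩ Grace: 09:30-10:00, 10:15-12:15.
The first common window of at least 75 minutes is 10:15-12:15, so the earliest start is 10:15.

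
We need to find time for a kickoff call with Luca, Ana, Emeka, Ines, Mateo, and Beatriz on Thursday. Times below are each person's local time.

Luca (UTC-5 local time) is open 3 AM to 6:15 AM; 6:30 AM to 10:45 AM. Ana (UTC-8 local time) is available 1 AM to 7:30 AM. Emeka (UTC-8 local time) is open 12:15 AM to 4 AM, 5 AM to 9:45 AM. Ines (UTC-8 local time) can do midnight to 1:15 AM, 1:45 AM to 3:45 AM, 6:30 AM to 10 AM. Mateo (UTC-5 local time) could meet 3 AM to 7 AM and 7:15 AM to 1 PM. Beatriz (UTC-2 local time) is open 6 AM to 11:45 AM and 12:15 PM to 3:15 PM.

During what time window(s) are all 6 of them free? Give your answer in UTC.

09:00-09:15, 09:45-11:15, 11:30-11:45, 14:30-15:30

Luca in UTC: 08:00-11:15, 11:30-15:45 (add 5h to convert from UTC-5).
Ana in UTC: 09:00-15:30 (add 8h to convert from UTC-8).
Emeka in UTC: 08:15-12:00, 13:00-17:45 (add 8h to convert from UTC-8).
Ines in UTC: 08:00-09:15, 09:45-11:45, 14:30-18:00 (add 8h to convert from UTC-8).
Mateo in UTC: 08:00-12:00, 12:15-18:00 (add 5h to convert from UTC-5).
Beatriz in UTC: 08:00-13:45, 14:15-17:15 (add 2h to convert from UTC-2).
Luca ∩ Ana: 09:00-11:15, 11:30-15:30.
Luca ∩ Ana ∩ Emeka: 09:00-11:15, 11:30-12:00, 13:00-15:30.
Luca ∩ Ana ∩ Emeka ∩ Ines: 09:00-09:15, 09:45-11:15, 11:30-11:45, 14:30-15:30.
Luca ∩ Ana ∩ Emeka ∩ Ines ∩ Mateo: 09:00-09:15, 09:45-11:15, 11:30-11:45, 14:30-15:30.
Luca ∩ Ana ∩ Emeka ∩ Ines ∩ Mateo ∩ Beatriz: 09:00-09:15, 09:45-11:15, 11:30-11:45, 14:30-15:30.
Those are the intersection windows.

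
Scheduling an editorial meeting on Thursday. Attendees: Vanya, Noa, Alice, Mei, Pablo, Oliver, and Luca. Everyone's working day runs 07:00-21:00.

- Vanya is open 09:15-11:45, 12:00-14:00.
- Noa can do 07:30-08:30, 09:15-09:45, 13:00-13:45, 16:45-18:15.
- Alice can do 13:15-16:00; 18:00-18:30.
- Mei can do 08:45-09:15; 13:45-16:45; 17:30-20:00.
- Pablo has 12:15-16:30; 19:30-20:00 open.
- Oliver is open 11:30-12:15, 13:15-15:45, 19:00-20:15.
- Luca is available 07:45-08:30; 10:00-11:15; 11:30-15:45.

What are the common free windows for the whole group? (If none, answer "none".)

Vanya ∩ Noa: 09:15-09:45, 13:00-13:45.
Vanya ∩ Noa ∩ Alice: 13:15-13:45.
Vanya ∩ Noa ∩ Alice ∩ Mei: ∅.
Vanya ∩ Noa ∩ Alice ∩ Mei ∩ Pablo: ∅.
Vanya ∩ Noa ∩ Alice ∩ Mei ∩ Pablo ∩ Oliver: ∅.
Vanya ∩ Noa ∩ Alice ∩ Mei ∩ Pablo ∩ Oliver ∩ Luca: ∅.
There is no time when everyone is free.

none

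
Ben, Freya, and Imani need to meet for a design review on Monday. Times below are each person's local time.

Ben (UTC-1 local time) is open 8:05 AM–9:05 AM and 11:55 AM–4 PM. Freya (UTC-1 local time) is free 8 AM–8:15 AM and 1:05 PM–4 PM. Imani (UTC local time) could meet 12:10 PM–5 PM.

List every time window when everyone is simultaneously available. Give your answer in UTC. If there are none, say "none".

Ben in UTC: 09:05-10:05, 12:55-17:00 (add 1h to convert from UTC-1).
Freya in UTC: 09:00-09:15, 14:05-17:00 (add 1h to convert from UTC-1).
Imani in UTC: 12:10-17:00.
Ben ∩ Freya: 09:05-09:15, 14:05-17:00.
Ben ∩ Freya ∩ Imani: 14:05-17:00.

14:05-17:00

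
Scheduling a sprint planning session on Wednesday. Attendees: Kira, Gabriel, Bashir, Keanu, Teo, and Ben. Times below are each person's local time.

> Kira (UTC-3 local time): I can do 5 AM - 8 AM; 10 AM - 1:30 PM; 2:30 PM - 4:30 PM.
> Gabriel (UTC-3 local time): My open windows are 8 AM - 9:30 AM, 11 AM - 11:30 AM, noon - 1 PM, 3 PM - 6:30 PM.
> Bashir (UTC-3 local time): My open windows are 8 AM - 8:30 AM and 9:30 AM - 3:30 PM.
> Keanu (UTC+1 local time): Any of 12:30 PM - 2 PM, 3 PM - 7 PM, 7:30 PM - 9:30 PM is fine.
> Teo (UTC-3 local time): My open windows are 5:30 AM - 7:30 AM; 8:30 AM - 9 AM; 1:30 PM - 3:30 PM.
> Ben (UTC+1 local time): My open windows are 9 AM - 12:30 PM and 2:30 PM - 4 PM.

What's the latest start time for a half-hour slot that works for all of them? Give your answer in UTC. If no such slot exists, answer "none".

none

Kira in UTC: 08:00-11:00, 13:00-16:30, 17:30-19:30 (add 3h to convert from UTC-3).
Gabriel in UTC: 11:00-12:30, 14:00-14:30, 15:00-16:00, 18:00-21:30 (add 3h to convert from UTC-3).
Bashir in UTC: 11:00-11:30, 12:30-18:30 (add 3h to convert from UTC-3).
Keanu in UTC: 11:30-13:00, 14:00-18:00, 18:30-20:30 (subtract 1h to convert from UTC+1).
Teo in UTC: 08:30-10:30, 11:30-12:00, 16:30-18:30 (add 3h to convert from UTC-3).
Ben in UTC: 08:00-11:30, 13:30-15:00 (subtract 1h to convert from UTC+1).
Kira ∩ Gabriel: 14:00-14:30, 15:00-16:00, 18:00-19:30.
Kira ∩ Gabriel ∩ Bashir: 14:00-14:30, 15:00-16:00, 18:00-18:30.
Kira ∩ Gabriel ∩ Bashir ∩ Keanu: 14:00-14:30, 15:00-16:00.
Kira ∩ Gabriel ∩ Bashir ∩ Keanu ∩ Teo: ∅.
Kira ∩ Gabriel ∩ Bashir ∩ Keanu ∩ Teo ∩ Ben: ∅.
There is no time when everyone is free.
No common window is at least 30 minutes long.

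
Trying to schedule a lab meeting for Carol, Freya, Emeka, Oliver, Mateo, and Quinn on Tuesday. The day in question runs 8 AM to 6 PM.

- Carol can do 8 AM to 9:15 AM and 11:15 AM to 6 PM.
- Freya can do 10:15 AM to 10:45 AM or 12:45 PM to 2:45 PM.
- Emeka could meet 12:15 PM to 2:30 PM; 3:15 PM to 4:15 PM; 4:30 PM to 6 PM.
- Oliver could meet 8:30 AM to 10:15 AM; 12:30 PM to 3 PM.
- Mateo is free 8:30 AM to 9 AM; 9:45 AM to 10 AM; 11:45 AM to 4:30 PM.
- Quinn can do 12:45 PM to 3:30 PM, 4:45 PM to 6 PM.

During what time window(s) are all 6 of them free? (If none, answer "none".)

12:45-14:30

Carol ∩ Freya: 12:45-14:45.
Carol ∩ Freya ∩ Emeka: 12:45-14:30.
Carol ∩ Freya ∩ Emeka ∩ Oliver: 12:45-14:30.
Carol ∩ Freya ∩ Emeka ∩ Oliver ∩ Mateo: 12:45-14:30.
Carol ∩ Freya ∩ Emeka ∩ Oliver ∩ Mateo ∩ Quinn: 12:45-14:30.
Those are the intersection windows.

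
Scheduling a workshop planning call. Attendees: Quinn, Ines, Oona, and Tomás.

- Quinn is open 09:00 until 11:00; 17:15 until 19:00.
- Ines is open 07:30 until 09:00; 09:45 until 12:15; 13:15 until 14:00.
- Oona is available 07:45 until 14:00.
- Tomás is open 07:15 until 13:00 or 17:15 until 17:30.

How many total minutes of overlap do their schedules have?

Quinn ∩ Ines: 09:45-11:00.
Quinn ∩ Ines ∩ Oona: 09:45-11:00.
Quinn ∩ Ines ∩ Oona ∩ Tomás: 09:45-11:00.
That's a single block of 75 minutes.

75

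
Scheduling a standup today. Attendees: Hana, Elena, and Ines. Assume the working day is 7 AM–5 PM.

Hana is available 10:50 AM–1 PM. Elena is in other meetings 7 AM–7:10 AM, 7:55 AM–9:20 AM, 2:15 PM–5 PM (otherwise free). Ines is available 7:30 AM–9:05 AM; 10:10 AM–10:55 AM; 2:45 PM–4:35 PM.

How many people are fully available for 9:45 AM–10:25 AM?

1

Hana free: 10:50-13:00.
Elena free: 07:10-07:55, 09:20-14:15 (invert busy blocks within the working day).
Ines free: 07:30-09:05, 10:10-10:55, 14:45-16:35.
Elena can make the full 09:45-10:25 slot — that's 1.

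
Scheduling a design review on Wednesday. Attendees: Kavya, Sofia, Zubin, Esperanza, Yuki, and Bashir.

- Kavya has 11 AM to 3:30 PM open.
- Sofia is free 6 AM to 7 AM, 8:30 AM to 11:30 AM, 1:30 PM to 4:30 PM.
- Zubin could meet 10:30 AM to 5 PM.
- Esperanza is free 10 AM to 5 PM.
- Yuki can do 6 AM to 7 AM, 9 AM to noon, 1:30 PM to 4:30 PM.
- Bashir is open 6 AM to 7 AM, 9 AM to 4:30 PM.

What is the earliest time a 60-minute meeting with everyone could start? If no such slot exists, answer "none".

13:30

Kavya ∩ Sofia: 11:00-11:30, 13:30-15:30.
Kavya ∩ Sofia ∩ Zubin: 11:00-11:30, 13:30-15:30.
Kavya ∩ Sofia ∩ Zubin ∩ Esperanza: 11:00-11:30, 13:30-15:30.
Kavya ∩ Sofia ∩ Zubin ∩ Esperanza ∩ Yuki: 11:00-11:30, 13:30-15:30.
Kavya ∩ Sofia ∩ Zubin ∩ Esperanza ∩ Yuki ∩ Bashir: 11:00-11:30, 13:30-15:30.
Those are the intersection windows.
The first common window of at least 60 minutes is 13:30-15:30, so the earliest start is 13:30.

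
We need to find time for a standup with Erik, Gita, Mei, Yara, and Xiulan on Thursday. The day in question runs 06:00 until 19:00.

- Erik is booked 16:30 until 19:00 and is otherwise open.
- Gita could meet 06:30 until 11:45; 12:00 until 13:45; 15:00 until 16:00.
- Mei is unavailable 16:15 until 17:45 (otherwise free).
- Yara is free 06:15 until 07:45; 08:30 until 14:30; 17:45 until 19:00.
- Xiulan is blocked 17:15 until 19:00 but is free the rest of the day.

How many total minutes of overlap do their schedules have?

Erik free: 06:00-16:30 (invert busy blocks within the working day).
Gita free: 06:30-11:45, 12:00-13:45, 15:00-16:00.
Mei free: 06:00-16:15, 17:45-19:00 (invert busy blocks within the working day).
Yara free: 06:15-07:45, 08:30-14:30, 17:45-19:00.
Xiulan free: 06:00-17:15 (invert busy blocks within the working day).
Erik ∩ Gita: 06:30-11:45, 12:00-13:45, 15:00-16:00.
Erik ∩ Gita ∩ Mei: 06:30-11:45, 12:00-13:45, 15:00-16:00.
Erik ∩ Gita ∩ Mei ∩ Yara: 06:30-07:45, 08:30-11:45, 12:00-13:45.
Erik ∩ Gita ∩ Mei ∩ Yara ∩ Xiulan: 06:30-07:45, 08:30-11:45, 12:00-13:45.
Summing the common windows: 75 + 195 + 105 = 375 minutes.

375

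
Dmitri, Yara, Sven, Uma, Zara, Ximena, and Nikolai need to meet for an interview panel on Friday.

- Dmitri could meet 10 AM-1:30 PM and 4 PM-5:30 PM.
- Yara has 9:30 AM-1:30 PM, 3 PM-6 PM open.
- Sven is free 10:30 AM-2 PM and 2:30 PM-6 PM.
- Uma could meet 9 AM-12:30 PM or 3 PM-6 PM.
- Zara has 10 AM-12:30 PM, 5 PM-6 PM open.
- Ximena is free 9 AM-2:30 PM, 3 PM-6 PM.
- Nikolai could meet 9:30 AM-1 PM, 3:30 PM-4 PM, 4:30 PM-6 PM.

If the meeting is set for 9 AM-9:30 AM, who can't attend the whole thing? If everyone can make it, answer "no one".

Dmitri: not fully free for 09:00-09:30. Yara: not fully free for 09:00-09:30. Sven: not fully free for 09:00-09:30. Uma: free for 09:00-09:30. Zara: not fully free for 09:00-09:30. Ximena: free for 09:00-09:30. Nikolai: not fully free for 09:00-09:30.

Dmitri, Nikolai, Sven, Yara, Zara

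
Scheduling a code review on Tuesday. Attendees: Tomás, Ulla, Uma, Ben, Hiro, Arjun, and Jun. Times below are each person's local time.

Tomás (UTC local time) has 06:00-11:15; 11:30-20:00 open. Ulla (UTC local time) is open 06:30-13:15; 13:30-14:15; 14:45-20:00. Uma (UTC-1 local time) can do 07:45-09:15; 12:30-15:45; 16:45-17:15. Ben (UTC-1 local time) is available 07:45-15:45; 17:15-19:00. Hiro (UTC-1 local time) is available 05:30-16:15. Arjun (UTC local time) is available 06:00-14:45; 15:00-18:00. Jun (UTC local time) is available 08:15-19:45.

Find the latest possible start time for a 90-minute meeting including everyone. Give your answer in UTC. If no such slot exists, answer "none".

Tomás in UTC: 06:00-11:15, 11:30-20:00.
Ulla in UTC: 06:30-13:15, 13:30-14:15, 14:45-20:00.
Uma in UTC: 08:45-10:15, 13:30-16:45, 17:45-18:15 (add 1h to convert from UTC-1).
Ben in UTC: 08:45-16:45, 18:15-20:00 (add 1h to convert from UTC-1).
Hiro in UTC: 06:30-17:15 (add 1h to convert from UTC-1).
Arjun in UTC: 06:00-14:45, 15:00-18:00.
Jun in UTC: 08:15-19:45.
Tomás ∩ Ulla: 06:30-11:15, 11:30-13:15, 13:30-14:15, 14:45-20:00.
Tomás ∩ Ulla ∩ Uma: 08:45-10:15, 13:30-14:15, 14:45-16:45, 17:45-18:15.
Tomás ∩ Ulla ∩ Uma ∩ Ben: 08:45-10:15, 13:30-14:15, 14:45-16:45.
Tomás ∩ Ulla ∩ Uma ∩ Ben ∩ Hiro: 08:45-10:15, 13:30-14:15, 14:45-16:45.
Tomás ∩ Ulla ∩ Uma ∩ Ben ∩ Hiro ∩ Arjun: 08:45-10:15, 13:30-14:15, 15:00-16:45.
Tomás ∩ Ulla ∩ Uma ∩ Ben ∩ Hiro ∩ Arjun ∩ Jun: 08:45-10:15, 13:30-14:15, 15:00-16:45.
So the common availability across everyone is 08:45-10:15, 13:30-14:15, 15:00-16:45.
The last common window of at least 90 minutes is 15:00-16:45; a 90-minute meeting can start as late as 15:15 and still end by 16:45.

15:15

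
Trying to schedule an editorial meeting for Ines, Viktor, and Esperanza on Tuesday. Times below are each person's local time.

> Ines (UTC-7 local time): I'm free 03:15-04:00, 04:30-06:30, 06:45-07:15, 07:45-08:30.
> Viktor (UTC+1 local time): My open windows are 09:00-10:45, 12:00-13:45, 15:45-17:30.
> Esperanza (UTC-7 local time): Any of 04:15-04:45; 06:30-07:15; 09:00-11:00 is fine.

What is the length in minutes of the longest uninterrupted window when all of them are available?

15

Ines in UTC: 10:15-11:00, 11:30-13:30, 13:45-14:15, 14:45-15:30 (add 7h to convert from UTC-7).
Viktor in UTC: 08:00-09:45, 11:00-12:45, 14:45-16:30 (subtract 1h to convert from UTC+1).
Esperanza in UTC: 11:15-11:45, 13:30-14:15, 16:00-18:00 (add 7h to convert from UTC-7).
Ines ∩ Viktor: 11:30-12:45, 14:45-15:30.
Ines ∩ Viktor ∩ Esperanza: 11:30-11:45.
The longest is 11:30-11:45 at 15 minutes.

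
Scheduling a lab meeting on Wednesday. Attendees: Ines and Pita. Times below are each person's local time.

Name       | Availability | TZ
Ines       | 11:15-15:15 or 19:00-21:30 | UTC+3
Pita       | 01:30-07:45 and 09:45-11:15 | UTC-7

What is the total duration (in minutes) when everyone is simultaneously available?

Ines in UTC: 08:15-12:15, 16:00-18:30 (subtract 3h to convert from UTC+3).
Pita in UTC: 08:30-14:45, 16:45-18:15 (add 7h to convert from UTC-7).
Ines ∩ Pita: 08:30-12:15, 16:45-18:15.
Summing the common windows: 225 + 90 = 315 minutes.

315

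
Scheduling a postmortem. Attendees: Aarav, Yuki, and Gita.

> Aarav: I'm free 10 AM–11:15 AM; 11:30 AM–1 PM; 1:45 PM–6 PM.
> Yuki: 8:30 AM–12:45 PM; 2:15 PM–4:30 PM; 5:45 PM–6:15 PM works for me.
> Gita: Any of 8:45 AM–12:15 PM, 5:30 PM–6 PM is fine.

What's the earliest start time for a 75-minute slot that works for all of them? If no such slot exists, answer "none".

10:00

Aarav ∩ Yuki: 10:00-11:15, 11:30-12:45, 14:15-16:30, 17:45-18:00.
Aarav ∩ Yuki ∩ Gita: 10:00-11:15, 11:30-12:15, 17:45-18:00.
The first common window of at least 75 minutes is 10:00-11:15, so the earliest start is 10:00.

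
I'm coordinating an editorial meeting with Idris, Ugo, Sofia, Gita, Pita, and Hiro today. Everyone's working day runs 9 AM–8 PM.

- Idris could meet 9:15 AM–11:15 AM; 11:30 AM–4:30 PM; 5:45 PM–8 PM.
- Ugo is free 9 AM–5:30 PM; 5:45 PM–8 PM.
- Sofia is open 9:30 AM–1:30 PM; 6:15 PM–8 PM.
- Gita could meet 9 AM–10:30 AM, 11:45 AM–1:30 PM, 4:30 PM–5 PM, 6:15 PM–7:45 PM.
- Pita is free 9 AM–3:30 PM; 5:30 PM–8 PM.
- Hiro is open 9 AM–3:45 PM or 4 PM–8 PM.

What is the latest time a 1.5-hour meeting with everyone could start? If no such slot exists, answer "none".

Idris ∩ Ugo: 09:15-11:15, 11:30-16:30, 17:45-20:00.
Idris ∩ Ugo ∩ Sofia: 09:30-11:15, 11:30-13:30, 18:15-20:00.
Idris ∩ Ugo ∩ Sofia ∩ Gita: 09:30-10:30, 11:45-13:30, 18:15-19:45.
Idris ∩ Ugo ∩ Sofia ∩ Gita ∩ Pita: 09:30-10:30, 11:45-13:30, 18:15-19:45.
Idris ∩ Ugo ∩ Sofia ∩ Gita ∩ Pita ∩ Hiro: 09:30-10:30, 11:45-13:30, 18:15-19:45.
The last common window of at least 90 minutes is 18:15-19:45; a 90-minute meeting can start as late as 18:15 and still end by 19:45.

18:15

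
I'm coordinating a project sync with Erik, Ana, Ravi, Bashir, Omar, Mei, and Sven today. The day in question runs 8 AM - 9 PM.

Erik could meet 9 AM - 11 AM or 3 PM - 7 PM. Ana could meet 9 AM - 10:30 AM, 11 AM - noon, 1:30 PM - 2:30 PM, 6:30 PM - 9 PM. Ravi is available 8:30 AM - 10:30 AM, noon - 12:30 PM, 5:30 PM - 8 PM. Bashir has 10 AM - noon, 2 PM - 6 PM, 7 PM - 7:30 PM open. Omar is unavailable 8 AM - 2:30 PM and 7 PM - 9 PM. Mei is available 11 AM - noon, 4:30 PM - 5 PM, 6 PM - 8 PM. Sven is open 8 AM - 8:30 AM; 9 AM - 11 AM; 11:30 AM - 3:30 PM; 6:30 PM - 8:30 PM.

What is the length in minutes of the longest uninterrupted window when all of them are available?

Erik free: 09:00-11:00, 15:00-19:00.
Ana free: 09:00-10:30, 11:00-12:00, 13:30-14:30, 18:30-21:00.
Ravi free: 08:30-10:30, 12:00-12:30, 17:30-20:00.
Bashir free: 10:00-12:00, 14:00-18:00, 19:00-19:30.
Omar free: 14:30-19:00 (invert busy blocks within the working day).
Mei free: 11:00-12:00, 16:30-17:00, 18:00-20:00.
Sven free: 08:00-08:30, 09:00-11:00, 11:30-15:30, 18:30-20:30.
Erik ∩ Ana: 09:00-10:30, 18:30-19:00.
Erik ∩ Ana ∩ Ravi: 09:00-10:30, 18:30-19:00.
Erik ∩ Ana ∩ Ravi ∩ Bashir: 10:00-10:30.
Erik ∩ Ana ∩ Ravi ∩ Bashir ∩ Omar: ∅.
Erik ∩ Ana ∩ Ravi ∩ Bashir ∩ Omar ∩ Mei: ∅.
Erik ∩ Ana ∩ Ravi ∩ Bashir ∩ Omar ∩ Mei ∩ Sven: ∅.
There is no time when everyone is free.
No common window exists, so the longest block is 0 minutes.

0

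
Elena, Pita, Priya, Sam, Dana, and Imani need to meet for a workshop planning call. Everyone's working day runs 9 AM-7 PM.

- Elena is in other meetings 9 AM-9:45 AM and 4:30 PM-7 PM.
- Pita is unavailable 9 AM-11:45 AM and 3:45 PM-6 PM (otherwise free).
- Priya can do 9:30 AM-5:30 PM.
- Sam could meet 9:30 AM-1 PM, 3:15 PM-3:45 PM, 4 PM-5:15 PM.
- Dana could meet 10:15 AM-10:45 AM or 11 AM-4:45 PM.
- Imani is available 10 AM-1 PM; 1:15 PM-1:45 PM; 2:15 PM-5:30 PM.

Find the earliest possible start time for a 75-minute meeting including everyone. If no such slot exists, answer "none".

Elena free: 09:45-16:30 (invert busy blocks within the working day).
Pita free: 11:45-15:45, 18:00-19:00 (invert busy blocks within the working day).
Priya free: 09:30-17:30.
Sam free: 09:30-13:00, 15:15-15:45, 16:00-17:15.
Dana free: 10:15-10:45, 11:00-16:45.
Imani free: 10:00-13:00, 13:15-13:45, 14:15-17:30.
Elena ∩ Pita: 11:45-15:45.
Elena ∩ Pita ∩ Priya: 11:45-15:45.
Elena ∩ Pita ∩ Priya ∩ Sam: 11:45-13:00, 15:15-15:45.
Elena ∩ Pita ∩ Priya ∩ Sam ∩ Dana: 11:45-13:00, 15:15-15:45.
Elena ∩ Pita ∩ Priya ∩ Sam ∩ Dana ∩ Imani: 11:45-13:00, 15:15-15:45.
The first common window of at least 75 minutes is 11:45-13:00, so the earliest start is 11:45.

11:45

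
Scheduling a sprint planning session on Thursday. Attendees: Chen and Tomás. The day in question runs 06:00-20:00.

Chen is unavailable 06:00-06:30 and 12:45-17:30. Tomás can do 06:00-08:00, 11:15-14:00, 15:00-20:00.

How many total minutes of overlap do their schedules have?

Chen free: 06:30-12:45, 17:30-20:00 (invert busy blocks within the working day).
Tomás free: 06:00-08:00, 11:15-14:00, 15:00-20:00.
Chen ∩ Tomás: 06:30-08:00, 11:15-12:45, 17:30-20:00.
Summing the common windows: 90 + 90 + 150 = 330 minutes.

330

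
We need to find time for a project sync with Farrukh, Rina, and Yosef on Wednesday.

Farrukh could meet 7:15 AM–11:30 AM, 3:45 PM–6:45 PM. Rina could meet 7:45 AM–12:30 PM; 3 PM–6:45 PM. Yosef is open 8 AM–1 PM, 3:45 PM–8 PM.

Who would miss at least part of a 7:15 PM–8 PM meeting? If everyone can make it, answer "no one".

Farrukh, Rina

Farrukh: not fully free for 19:15-20:00. Rina: not fully free for 19:15-20:00. Yosef: free for 19:15-20:00.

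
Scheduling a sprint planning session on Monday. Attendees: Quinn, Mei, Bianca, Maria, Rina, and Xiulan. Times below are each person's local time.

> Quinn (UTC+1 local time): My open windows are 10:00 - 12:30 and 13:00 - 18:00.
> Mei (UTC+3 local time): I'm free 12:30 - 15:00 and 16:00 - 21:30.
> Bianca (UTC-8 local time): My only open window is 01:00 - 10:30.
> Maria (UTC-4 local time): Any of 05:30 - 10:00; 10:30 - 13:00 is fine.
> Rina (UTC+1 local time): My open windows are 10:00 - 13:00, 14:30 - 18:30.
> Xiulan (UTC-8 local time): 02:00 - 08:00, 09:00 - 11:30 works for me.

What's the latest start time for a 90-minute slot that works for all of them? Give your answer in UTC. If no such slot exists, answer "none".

Quinn in UTC: 09:00-11:30, 12:00-17:00 (subtract 1h to convert from UTC+1).
Mei in UTC: 09:30-12:00, 13:00-18:30 (subtract 3h to convert from UTC+3).
Bianca in UTC: 09:00-18:30 (add 8h to convert from UTC-8).
Maria in UTC: 09:30-14:00, 14:30-17:00 (add 4h to convert from UTC-4).
Rina in UTC: 09:00-12:00, 13:30-17:30 (subtract 1h to convert from UTC+1).
Xiulan in UTC: 10:00-16:00, 17:00-19:30 (add 8h to convert from UTC-8).
Quinn ∩ Mei: 09:30-11:30, 13:00-17:00.
Quinn ∩ Mei ∩ Bianca: 09:30-11:30, 13:00-17:00.
Quinn ∩ Mei ∩ Bianca ∩ Maria: 09:30-11:30, 13:00-14:00, 14:30-17:00.
Quinn ∩ Mei ∩ Bianca ∩ Maria ∩ Rina: 09:30-11:30, 13:30-14:00, 14:30-17:00.
Quinn ∩ Mei ∩ Bianca ∩ Maria ∩ Rina ∩ Xiulan: 10:00-11:30, 13:30-14:00, 14:30-16:00.
The last common window of at least 90 minutes is 14:30-16:00; a 90-minute meeting can start as late as 14:30 and still end by 16:00.

14:30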